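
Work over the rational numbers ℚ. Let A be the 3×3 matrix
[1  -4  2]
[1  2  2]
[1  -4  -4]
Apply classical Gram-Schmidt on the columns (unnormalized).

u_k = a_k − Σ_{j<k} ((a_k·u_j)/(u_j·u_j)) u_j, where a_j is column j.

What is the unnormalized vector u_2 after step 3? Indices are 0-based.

Step 1: u_0 = a_0 = (1, 1, 1).
Step 2: u_1 = a_1 − (-2)·u_0 = (-2, 4, -2).
Step 3: u_2 = a_2 − (0)·u_0 − (1/2)·u_1 = (3, 0, -3).

u_2 = (3, 0, -3)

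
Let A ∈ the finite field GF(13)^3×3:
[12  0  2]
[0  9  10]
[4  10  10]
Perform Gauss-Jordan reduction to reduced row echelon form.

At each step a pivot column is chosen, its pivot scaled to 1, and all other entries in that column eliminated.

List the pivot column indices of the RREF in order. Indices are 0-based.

pivot columns: 0, 1, 2

[1] R0 /= 12  ⇒  (1, 0, 11)
     R2 -= 4·R0  ⇒  (0, 10, 5)
[2] R1 /= 9  ⇒  (0, 1, 4)
     R2 -= 10·R1  ⇒  (0, 0, 4)
[3] R2 /= 4  ⇒  (0, 0, 1)
     R0 -= 11·R2  ⇒  (1, 0, 0)
     R1 -= 4·R2  ⇒  (0, 1, 0)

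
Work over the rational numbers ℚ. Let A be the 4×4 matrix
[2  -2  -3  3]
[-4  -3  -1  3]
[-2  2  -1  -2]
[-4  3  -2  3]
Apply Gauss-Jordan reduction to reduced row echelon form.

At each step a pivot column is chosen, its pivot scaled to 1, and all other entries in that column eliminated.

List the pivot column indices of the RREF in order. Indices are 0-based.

pivot columns: 0, 1, 2, 3

step 1: normalize row 0 (÷2) = (1, -1, -3/2, 3/2)
  row 1: subtract -4×row0 = (0, -7, -7, 9)
  row 2: subtract -2×row0 = (0, 0, -4, 1)
  row 3: subtract -4×row0 = (0, -1, -8, 9)
step 2: normalize row 1 (÷-7) = (0, 1, 1, -9/7)
  row 0: subtract -1×row1 = (1, 0, -1/2, 3/14)
  row 3: subtract -1×row1 = (0, 0, -7, 54/7)
step 3: normalize row 2 (÷-4) = (0, 0, 1, -1/4)
  row 0: subtract -1/2×row2 = (1, 0, 0, 5/56)
  row 1: subtract 1×row2 = (0, 1, 0, -29/28)
  row 3: subtract -7×row2 = (0, 0, 0, 167/28)
step 4: normalize row 3 (÷167/28) = (0, 0, 0, 1)
  row 0: subtract 5/56×row3 = (1, 0, 0, 0)
  row 1: subtract -29/28×row3 = (0, 1, 0, 0)
  row 2: subtract -1/4×row3 = (0, 0, 1, 0)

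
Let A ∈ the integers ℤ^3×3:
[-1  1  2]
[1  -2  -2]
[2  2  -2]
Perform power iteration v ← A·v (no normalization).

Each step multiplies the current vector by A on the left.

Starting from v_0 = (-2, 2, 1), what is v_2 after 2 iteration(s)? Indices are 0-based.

v_2 = (-18, 26, 0)

v_0 = (-2, 2, 1).
v_1 = A·v_0 = (6, -8, -2).
v_2 = A·v_1 = (-18, 26, 0).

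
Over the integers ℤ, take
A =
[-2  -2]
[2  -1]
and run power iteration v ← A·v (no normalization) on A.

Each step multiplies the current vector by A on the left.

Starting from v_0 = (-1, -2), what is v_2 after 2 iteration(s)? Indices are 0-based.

v_0 = (-1, -2).
v_1 = A·v_0 = (6, 0).
v_2 = A·v_1 = (-12, 12).

v_2 = (-12, 12)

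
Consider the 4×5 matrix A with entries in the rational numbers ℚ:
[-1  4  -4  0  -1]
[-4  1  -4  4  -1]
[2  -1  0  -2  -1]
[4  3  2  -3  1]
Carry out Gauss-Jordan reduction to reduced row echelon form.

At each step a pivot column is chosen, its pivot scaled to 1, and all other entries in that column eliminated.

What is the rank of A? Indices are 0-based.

rank = 4

[1] R0 /= -1  ⇒  (1, -4, 4, 0, 1)
     R1 -= -4·R0  ⇒  (0, -15, 12, 4, 3)
     R2 -= 2·R0  ⇒  (0, 7, -8, -2, -3)
     R3 -= 4·R0  ⇒  (0, 19, -14, -3, -3)
[2] R1 /= -15  ⇒  (0, 1, -4/5, -4/15, -1/5)
     R0 -= -4·R1  ⇒  (1, 0, 4/5, -16/15, 1/5)
     R2 -= 7·R1  ⇒  (0, 0, -12/5, -2/15, -8/5)
     R3 -= 19·R1  ⇒  (0, 0, 6/5, 31/15, 4/5)
[3] R2 /= -12/5  ⇒  (0, 0, 1, 1/18, 2/3)
     R0 -= 4/5·R2  ⇒  (1, 0, 0, -10/9, -1/3)
     R1 -= -4/5·R2  ⇒  (0, 1, 0, -2/9, 1/3)
     R3 -= 6/5·R2  ⇒  (0, 0, 0, 2, 0)
[4] R3 /= 2  ⇒  (0, 0, 0, 1, 0)
     R0 -= -10/9·R3  ⇒  (1, 0, 0, 0, -1/3)
     R1 -= -2/9·R3  ⇒  (0, 1, 0, 0, 1/3)
     R2 -= 1/18·R3  ⇒  (0, 0, 1, 0, 2/3)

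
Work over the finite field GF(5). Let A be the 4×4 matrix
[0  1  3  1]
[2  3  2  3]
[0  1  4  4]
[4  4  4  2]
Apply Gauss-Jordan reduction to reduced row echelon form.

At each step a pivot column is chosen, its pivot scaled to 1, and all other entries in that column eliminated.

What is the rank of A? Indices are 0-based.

rank = 3

[1] R0 <-> R1
[1] R0 /= 2  ⇒  (1, 4, 1, 4)
     R3 -= 4·R0  ⇒  (0, 3, 0, 1)
[2] R1 /= 1  ⇒  (0, 1, 3, 1)
     R0 -= 4·R1  ⇒  (1, 0, 4, 0)
     R2 -= 1·R1  ⇒  (0, 0, 1, 3)
     R3 -= 3·R1  ⇒  (0, 0, 1, 3)
[3] R2 /= 1  ⇒  (0, 0, 1, 3)
     R0 -= 4·R2  ⇒  (1, 0, 0, 3)
     R1 -= 3·R2  ⇒  (0, 1, 0, 2)
     R3 -= 1·R2  ⇒  (0, 0, 0, 0)
column 3 empty below row 3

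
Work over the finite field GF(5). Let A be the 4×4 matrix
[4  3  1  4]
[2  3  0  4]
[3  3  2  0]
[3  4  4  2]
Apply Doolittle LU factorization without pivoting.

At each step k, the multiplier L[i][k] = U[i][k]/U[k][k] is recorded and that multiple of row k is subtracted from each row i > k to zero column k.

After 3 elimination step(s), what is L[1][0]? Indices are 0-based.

L[1][0] = 3

Step 1: pivot at (0,0) is 4.
  row1 ← row1 − (3)·row0  ⇒  L[1][0]=3, U row1=(0, 4, 2, 2)
  row2 ← row2 − (2)·row0  ⇒  L[2][0]=2, U row2=(0, 2, 0, 2)
  row3 ← row3 − (2)·row0  ⇒  L[3][0]=2, U row3=(0, 3, 2, 4)
Step 2: pivot at (1,1) is 4.
  row2 ← row2 − (3)·row1  ⇒  L[2][1]=3, U row2=(0, 0, 4, 1)
  row3 ← row3 − (2)·row1  ⇒  L[3][1]=2, U row3=(0, 0, 3, 0)
Step 3: pivot at (2,2) is 4.
  row3 ← row3 − (2)·row2  ⇒  L[3][2]=2, U row3=(0, 0, 0, 3)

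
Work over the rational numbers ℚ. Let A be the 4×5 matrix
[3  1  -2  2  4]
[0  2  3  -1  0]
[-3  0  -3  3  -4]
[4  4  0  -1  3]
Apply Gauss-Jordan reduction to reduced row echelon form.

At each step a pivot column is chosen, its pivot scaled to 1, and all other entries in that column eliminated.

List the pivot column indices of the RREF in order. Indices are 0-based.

pivot columns: 0, 1, 2, 3

step 1: normalize row 0 (÷3) = (1, 1/3, -2/3, 2/3, 4/3)
  row 2: subtract -3×row0 = (0, 1, -5, 5, 0)
  row 3: subtract 4×row0 = (0, 8/3, 8/3, -11/3, -7/3)
step 2: normalize row 1 (÷2) = (0, 1, 3/2, -1/2, 0)
  row 0: subtract 1/3×row1 = (1, 0, -7/6, 5/6, 4/3)
  row 2: subtract 1×row1 = (0, 0, -13/2, 11/2, 0)
  row 3: subtract 8/3×row1 = (0, 0, -4/3, -7/3, -7/3)
step 3: normalize row 2 (÷-13/2) = (0, 0, 1, -11/13, 0)
  row 0: subtract -7/6×row2 = (1, 0, 0, -2/13, 4/3)
  row 1: subtract 3/2×row2 = (0, 1, 0, 10/13, 0)
  row 3: subtract -4/3×row2 = (0, 0, 0, -45/13, -7/3)
step 4: normalize row 3 (÷-45/13) = (0, 0, 0, 1, 91/135)
  row 0: subtract -2/13×row3 = (1, 0, 0, 0, 194/135)
  row 1: subtract 10/13×row3 = (0, 1, 0, 0, -14/27)
  row 2: subtract -11/13×row3 = (0, 0, 1, 0, 77/135)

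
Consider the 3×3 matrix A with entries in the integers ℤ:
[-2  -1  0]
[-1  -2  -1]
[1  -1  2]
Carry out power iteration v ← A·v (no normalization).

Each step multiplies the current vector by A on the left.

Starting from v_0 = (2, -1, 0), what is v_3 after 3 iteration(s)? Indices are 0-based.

v_0 = (2, -1, 0).
v_1 = A·v_0 = (-3, 0, 3).
v_2 = A·v_1 = (6, 0, 3).
v_3 = A·v_2 = (-12, -9, 12).

v_3 = (-12, -9, 12)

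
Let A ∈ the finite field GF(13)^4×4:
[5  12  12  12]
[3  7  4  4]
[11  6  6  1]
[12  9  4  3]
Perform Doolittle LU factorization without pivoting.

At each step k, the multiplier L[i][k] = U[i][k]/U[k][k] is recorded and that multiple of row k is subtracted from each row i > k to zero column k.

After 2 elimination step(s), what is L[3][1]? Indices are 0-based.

Step 1: pivot at (0,0) is 5.
  row1 ← row1 − (11)·row0  ⇒  L[1][0]=11, U row1=(0, 5, 2, 2)
  row2 ← row2 − (10)·row0  ⇒  L[2][0]=10, U row2=(0, 3, 3, 11)
  row3 ← row3 − (5)·row0  ⇒  L[3][0]=5, U row3=(0, 1, 9, 8)
Step 2: pivot at (1,1) is 5.
  row2 ← row2 − (11)·row1  ⇒  L[2][1]=11, U row2=(0, 0, 7, 2)
  row3 ← row3 − (8)·row1  ⇒  L[3][1]=8, U row3=(0, 0, 6, 5)

L[3][1] = 8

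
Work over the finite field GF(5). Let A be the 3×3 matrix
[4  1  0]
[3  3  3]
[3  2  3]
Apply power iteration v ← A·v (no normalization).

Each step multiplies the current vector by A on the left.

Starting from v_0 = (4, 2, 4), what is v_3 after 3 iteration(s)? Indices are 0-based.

v_3 = (1, 4, 1)

v_0 = (4, 2, 4).
v_1 = A·v_0 = (3, 0, 3).
v_2 = A·v_1 = (2, 3, 3).
v_3 = A·v_2 = (1, 4, 1).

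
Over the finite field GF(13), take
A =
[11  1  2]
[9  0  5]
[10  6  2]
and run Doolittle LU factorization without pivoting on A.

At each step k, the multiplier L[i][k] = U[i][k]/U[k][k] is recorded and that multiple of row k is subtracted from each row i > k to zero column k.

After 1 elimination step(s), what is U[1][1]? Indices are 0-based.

Step 1: pivot at (0,0) is 11.
  row1 ← row1 − (2)·row0  ⇒  L[1][0]=2, U row1=(0, 11, 1)
  row2 ← row2 − (8)·row0  ⇒  L[2][0]=8, U row2=(0, 11, 12)

U[1][1] = 11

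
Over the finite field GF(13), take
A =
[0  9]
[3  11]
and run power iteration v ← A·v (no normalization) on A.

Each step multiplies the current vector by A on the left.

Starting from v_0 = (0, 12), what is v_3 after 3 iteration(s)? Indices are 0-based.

v_0 = (0, 12).
v_1 = A·v_0 = (4, 2).
v_2 = A·v_1 = (5, 8).
v_3 = A·v_2 = (7, 12).

v_3 = (7, 12)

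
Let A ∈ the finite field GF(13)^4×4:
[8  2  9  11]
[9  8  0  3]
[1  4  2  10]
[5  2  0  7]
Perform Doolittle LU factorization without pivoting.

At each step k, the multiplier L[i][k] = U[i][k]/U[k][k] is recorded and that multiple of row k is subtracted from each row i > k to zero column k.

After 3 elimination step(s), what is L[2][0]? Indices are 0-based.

L[2][0] = 5

Step 1: pivot at (0,0) is 8.
  row1 ← row1 − (6)·row0  ⇒  L[1][0]=6, U row1=(0, 9, 11, 2)
  row2 ← row2 − (5)·row0  ⇒  L[2][0]=5, U row2=(0, 7, 9, 7)
  row3 ← row3 − (12)·row0  ⇒  L[3][0]=12, U row3=(0, 4, 9, 5)
Step 2: pivot at (1,1) is 9.
  row2 ← row2 − (8)·row1  ⇒  L[2][1]=8, U row2=(0, 0, 12, 4)
  row3 ← row3 − (12)·row1  ⇒  L[3][1]=12, U row3=(0, 0, 7, 7)
Step 3: pivot at (2,2) is 12.
  row3 ← row3 − (6)·row2  ⇒  L[3][2]=6, U row3=(0, 0, 0, 9)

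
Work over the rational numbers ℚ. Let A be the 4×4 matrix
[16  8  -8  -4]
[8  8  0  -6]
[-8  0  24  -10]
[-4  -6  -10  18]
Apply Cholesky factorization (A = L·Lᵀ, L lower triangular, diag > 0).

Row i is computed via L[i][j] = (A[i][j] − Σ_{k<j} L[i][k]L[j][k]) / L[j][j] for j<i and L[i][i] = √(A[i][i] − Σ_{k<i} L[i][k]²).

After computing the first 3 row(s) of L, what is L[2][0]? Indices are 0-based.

L[2][0] = -2

Step 1: L[0][0] = √(16) = 4.
  L[1][0] = (8) / L[0][0] = 2.
Step 2: L[1][1] = √(4) = 2.
  L[2][0] = (-8) / L[0][0] = -2.
  L[2][1] = (4) / L[1][1] = 2.
Step 3: L[2][2] = √(16) = 4.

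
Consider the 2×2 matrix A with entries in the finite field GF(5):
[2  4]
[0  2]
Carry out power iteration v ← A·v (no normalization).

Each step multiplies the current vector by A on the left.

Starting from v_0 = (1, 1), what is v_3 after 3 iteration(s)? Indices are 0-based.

v_0 = (1, 1).
v_1 = A·v_0 = (1, 2).
v_2 = A·v_1 = (0, 4).
v_3 = A·v_2 = (1, 3).

v_3 = (1, 3)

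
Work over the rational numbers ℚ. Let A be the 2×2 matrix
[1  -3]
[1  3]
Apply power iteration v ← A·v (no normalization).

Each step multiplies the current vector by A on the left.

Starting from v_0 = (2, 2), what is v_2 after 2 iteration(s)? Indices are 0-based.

v_0 = (2, 2).
v_1 = A·v_0 = (-4, 8).
v_2 = A·v_1 = (-28, 20).

v_2 = (-28, 20)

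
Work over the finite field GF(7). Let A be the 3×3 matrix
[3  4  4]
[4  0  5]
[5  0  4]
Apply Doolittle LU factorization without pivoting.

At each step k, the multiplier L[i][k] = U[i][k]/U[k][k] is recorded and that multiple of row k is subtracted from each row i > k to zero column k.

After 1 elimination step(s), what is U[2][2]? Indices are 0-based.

k=0: U[0][0]=3
  eliminate (1,0): mult=6, new row 1: (0, 4, 2); set L[1][0]=6
  eliminate (2,0): mult=4, new row 2: (0, 5, 2); set L[2][0]=4

U[2][2] = 2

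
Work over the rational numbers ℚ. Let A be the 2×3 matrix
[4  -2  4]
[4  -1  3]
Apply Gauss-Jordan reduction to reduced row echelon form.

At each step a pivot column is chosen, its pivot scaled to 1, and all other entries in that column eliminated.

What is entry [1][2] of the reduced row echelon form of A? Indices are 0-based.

pivot(0,0)=4: scale R0 → (1, -1/2, 1)
  clear (1,0): R1 −= (4)R0 → (0, 1, -1)
pivot(1,1)=1: scale R1 → (0, 1, -1)
  clear (0,1): R0 −= (-1/2)R1 → (1, 0, 1/2)

M[1][2] = -1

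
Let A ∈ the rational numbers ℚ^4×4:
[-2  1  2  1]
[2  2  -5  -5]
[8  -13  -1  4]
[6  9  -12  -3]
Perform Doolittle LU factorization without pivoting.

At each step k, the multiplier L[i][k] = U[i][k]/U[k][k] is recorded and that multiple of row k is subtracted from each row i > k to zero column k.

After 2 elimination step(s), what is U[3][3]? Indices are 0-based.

[col 0] pivot -2
  R1 -= -1*R0 → (0, 3, -3, -4)  (L[1][0] := -1)
  R2 -= -4*R0 → (0, -9, 7, 8)  (L[2][0] := -4)
  R3 -= -3*R0 → (0, 12, -6, 0)  (L[3][0] := -3)
[col 1] pivot 3
  R2 -= -3*R1 → (0, 0, -2, -4)  (L[2][1] := -3)
  R3 -= 4*R1 → (0, 0, 6, 16)  (L[3][1] := 4)

U[3][3] = 16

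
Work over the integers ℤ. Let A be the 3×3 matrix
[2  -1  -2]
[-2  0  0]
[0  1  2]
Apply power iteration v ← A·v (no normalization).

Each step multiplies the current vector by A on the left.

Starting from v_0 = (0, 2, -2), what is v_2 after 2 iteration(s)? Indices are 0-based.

v_0 = (0, 2, -2).
v_1 = A·v_0 = (2, 0, -2).
v_2 = A·v_1 = (8, -4, -4).

v_2 = (8, -4, -4)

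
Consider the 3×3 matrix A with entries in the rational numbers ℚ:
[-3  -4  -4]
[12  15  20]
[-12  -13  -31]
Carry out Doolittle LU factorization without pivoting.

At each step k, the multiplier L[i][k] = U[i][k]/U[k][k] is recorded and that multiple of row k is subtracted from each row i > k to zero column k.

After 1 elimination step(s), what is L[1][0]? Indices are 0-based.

L[1][0] = -4

[col 0] pivot -3
  R1 -= -4*R0 → (0, -1, 4)  (L[1][0] := -4)
  R2 -= 4*R0 → (0, 3, -15)  (L[2][0] := 4)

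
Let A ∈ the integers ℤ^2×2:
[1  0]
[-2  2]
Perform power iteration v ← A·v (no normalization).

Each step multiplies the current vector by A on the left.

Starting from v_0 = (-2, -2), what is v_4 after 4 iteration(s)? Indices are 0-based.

v_0 = (-2, -2).
v_1 = A·v_0 = (-2, 0).
v_2 = A·v_1 = (-2, 4).
v_3 = A·v_2 = (-2, 12).
v_4 = A·v_3 = (-2, 28).

v_4 = (-2, 28)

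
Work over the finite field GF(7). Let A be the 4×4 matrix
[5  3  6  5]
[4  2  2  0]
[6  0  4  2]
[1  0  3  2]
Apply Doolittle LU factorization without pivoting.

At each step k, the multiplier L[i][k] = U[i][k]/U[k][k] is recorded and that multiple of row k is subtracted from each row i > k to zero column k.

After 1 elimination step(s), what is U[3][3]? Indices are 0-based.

U[3][3] = 1

k=0: U[0][0]=5
  eliminate (1,0): mult=5, new row 1: (0, 1, 0, 3); set L[1][0]=5
  eliminate (2,0): mult=4, new row 2: (0, 2, 1, 3); set L[2][0]=4
  eliminate (3,0): mult=3, new row 3: (0, 5, 6, 1); set L[3][0]=3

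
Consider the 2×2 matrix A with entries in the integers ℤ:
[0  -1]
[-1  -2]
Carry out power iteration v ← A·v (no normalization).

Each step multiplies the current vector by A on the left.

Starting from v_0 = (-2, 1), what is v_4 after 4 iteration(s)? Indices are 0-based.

v_0 = (-2, 1).
v_1 = A·v_0 = (-1, 0).
v_2 = A·v_1 = (0, 1).
v_3 = A·v_2 = (-1, -2).
v_4 = A·v_3 = (2, 5).

v_4 = (2, 5)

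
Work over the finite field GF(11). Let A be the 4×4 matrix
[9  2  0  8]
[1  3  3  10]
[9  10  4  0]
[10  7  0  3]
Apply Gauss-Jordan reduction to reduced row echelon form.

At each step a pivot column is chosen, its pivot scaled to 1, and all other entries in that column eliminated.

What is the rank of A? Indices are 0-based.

rank = 4

[1] R0 /= 9  ⇒  (1, 10, 0, 7)
     R1 -= 1·R0  ⇒  (0, 4, 3, 3)
     R2 -= 9·R0  ⇒  (0, 8, 4, 3)
     R3 -= 10·R0  ⇒  (0, 6, 0, 10)
[2] R1 /= 4  ⇒  (0, 1, 9, 9)
     R0 -= 10·R1  ⇒  (1, 0, 9, 5)
     R2 -= 8·R1  ⇒  (0, 0, 9, 8)
     R3 -= 6·R1  ⇒  (0, 0, 1, 0)
[3] R2 /= 9  ⇒  (0, 0, 1, 7)
     R0 -= 9·R2  ⇒  (1, 0, 0, 8)
     R1 -= 9·R2  ⇒  (0, 1, 0, 1)
     R3 -= 1·R2  ⇒  (0, 0, 0, 4)
[4] R3 /= 4  ⇒  (0, 0, 0, 1)
     R0 -= 8·R3  ⇒  (1, 0, 0, 0)
     R1 -= 1·R3  ⇒  (0, 1, 0, 0)
     R2 -= 7·R3  ⇒  (0, 0, 1, 0)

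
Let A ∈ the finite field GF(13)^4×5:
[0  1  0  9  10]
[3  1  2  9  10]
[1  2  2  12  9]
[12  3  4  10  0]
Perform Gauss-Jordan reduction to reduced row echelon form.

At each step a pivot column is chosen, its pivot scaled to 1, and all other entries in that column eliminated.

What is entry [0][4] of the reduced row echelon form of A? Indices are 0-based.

step 1: exchange rows 0,1
step 1: normalize row 0 (÷3) = (1, 9, 5, 3, 12)
  row 2: subtract 1×row0 = (0, 6, 10, 9, 10)
  row 3: subtract 12×row0 = (0, 12, 9, 0, 12)
step 2: normalize row 1 (÷1) = (0, 1, 0, 9, 10)
  row 0: subtract 9×row1 = (1, 0, 5, 0, 0)
  row 2: subtract 6×row1 = (0, 0, 10, 7, 2)
  row 3: subtract 12×row1 = (0, 0, 9, 9, 9)
step 3: normalize row 2 (÷10) = (0, 0, 1, 2, 8)
  row 0: subtract 5×row2 = (1, 0, 0, 3, 12)
  row 3: subtract 9×row2 = (0, 0, 0, 4, 2)
step 4: normalize row 3 (÷4) = (0, 0, 0, 1, 7)
  row 0: subtract 3×row3 = (1, 0, 0, 0, 4)
  row 1: subtract 9×row3 = (0, 1, 0, 0, 12)
  row 2: subtract 2×row3 = (0, 0, 1, 0, 7)

M[0][4] = 4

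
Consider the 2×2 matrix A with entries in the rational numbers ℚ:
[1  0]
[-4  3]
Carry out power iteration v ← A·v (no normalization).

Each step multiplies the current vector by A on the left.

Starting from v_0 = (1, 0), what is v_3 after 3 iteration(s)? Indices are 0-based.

v_0 = (1, 0).
v_1 = A·v_0 = (1, -4).
v_2 = A·v_1 = (1, -16).
v_3 = A·v_2 = (1, -52).

v_3 = (1, -52)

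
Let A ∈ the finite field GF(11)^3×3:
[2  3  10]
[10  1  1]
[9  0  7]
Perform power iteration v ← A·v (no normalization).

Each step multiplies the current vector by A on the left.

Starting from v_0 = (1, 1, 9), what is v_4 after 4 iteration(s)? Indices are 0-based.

v_0 = (1, 1, 9).
v_1 = A·v_0 = (7, 9, 6).
v_2 = A·v_1 = (2, 8, 6).
v_3 = A·v_2 = (0, 1, 5).
v_4 = A·v_3 = (9, 6, 2).

v_4 = (9, 6, 2)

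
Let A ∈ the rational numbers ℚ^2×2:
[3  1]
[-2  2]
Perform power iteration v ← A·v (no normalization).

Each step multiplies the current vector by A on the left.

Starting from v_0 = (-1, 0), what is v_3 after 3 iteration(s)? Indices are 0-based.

v_3 = (-11, 34)

v_0 = (-1, 0).
v_1 = A·v_0 = (-3, 2).
v_2 = A·v_1 = (-7, 10).
v_3 = A·v_2 = (-11, 34).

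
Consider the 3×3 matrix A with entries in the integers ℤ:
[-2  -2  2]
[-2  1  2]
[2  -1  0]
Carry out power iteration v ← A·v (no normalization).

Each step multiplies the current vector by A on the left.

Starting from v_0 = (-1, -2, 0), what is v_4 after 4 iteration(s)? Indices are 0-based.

v_0 = (-1, -2, 0).
v_1 = A·v_0 = (6, 0, 0).
v_2 = A·v_1 = (-12, -12, 12).
v_3 = A·v_2 = (72, 36, -12).
v_4 = A·v_3 = (-240, -132, 108).

v_4 = (-240, -132, 108)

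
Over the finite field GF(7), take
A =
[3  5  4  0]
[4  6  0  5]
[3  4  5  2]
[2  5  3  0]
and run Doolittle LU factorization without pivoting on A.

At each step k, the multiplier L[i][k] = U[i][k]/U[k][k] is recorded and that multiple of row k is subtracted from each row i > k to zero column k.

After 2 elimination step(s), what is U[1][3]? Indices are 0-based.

Step 1: pivot at (0,0) is 3.
  row1 ← row1 − (6)·row0  ⇒  L[1][0]=6, U row1=(0, 4, 4, 5)
  row2 ← row2 − (1)·row0  ⇒  L[2][0]=1, U row2=(0, 6, 1, 2)
  row3 ← row3 − (3)·row0  ⇒  L[3][0]=3, U row3=(0, 4, 5, 0)
Step 2: pivot at (1,1) is 4.
  row2 ← row2 − (5)·row1  ⇒  L[2][1]=5, U row2=(0, 0, 2, 5)
  row3 ← row3 − (1)·row1  ⇒  L[3][1]=1, U row3=(0, 0, 1, 2)

U[1][3] = 5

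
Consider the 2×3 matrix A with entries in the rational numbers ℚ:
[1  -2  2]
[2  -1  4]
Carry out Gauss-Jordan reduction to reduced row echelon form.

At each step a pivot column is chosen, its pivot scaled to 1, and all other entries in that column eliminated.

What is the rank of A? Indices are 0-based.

rank = 2

pivot(0,0)=1: scale R0 → (1, -2, 2)
  clear (1,0): R1 −= (2)R0 → (0, 3, 0)
pivot(1,1)=3: scale R1 → (0, 1, 0)
  clear (0,1): R0 −= (-2)R1 → (1, 0, 2)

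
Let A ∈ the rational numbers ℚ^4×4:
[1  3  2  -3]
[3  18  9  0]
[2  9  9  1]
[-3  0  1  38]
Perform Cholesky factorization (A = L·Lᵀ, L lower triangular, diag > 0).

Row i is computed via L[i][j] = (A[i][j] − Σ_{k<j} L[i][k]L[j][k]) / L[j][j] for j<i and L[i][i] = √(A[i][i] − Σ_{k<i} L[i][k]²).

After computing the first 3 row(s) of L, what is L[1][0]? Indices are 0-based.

L[1][0] = 3

Step 1: L[0][0] = √(1) = 1.
  L[1][0] = (3) / L[0][0] = 3.
Step 2: L[1][1] = √(9) = 3.
  L[2][0] = (2) / L[0][0] = 2.
  L[2][1] = (3) / L[1][1] = 1.
Step 3: L[2][2] = √(4) = 2.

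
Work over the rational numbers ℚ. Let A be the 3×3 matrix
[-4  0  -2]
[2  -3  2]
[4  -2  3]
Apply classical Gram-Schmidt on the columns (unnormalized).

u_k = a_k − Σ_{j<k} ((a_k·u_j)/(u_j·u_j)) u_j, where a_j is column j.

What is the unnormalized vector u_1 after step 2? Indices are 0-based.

Step 1: u_0 = a_0 = (-4, 2, 4).
Step 2: u_1 = a_1 − (-7/18)·u_0 = (-14/9, -20/9, -4/9).

u_1 = (-14/9, -20/9, -4/9)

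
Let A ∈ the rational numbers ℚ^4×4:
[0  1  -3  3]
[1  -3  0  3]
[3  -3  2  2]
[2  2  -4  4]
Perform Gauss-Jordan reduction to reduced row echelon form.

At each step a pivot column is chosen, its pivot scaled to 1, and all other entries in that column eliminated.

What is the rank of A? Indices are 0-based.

step 1: exchange rows 0,1
step 1: normalize row 0 (÷1) = (1, -3, 0, 3)
  row 2: subtract 3×row0 = (0, 6, 2, -7)
  row 3: subtract 2×row0 = (0, 8, -4, -2)
step 2: normalize row 1 (÷1) = (0, 1, -3, 3)
  row 0: subtract -3×row1 = (1, 0, -9, 12)
  row 2: subtract 6×row1 = (0, 0, 20, -25)
  row 3: subtract 8×row1 = (0, 0, 20, -26)
step 3: normalize row 2 (÷20) = (0, 0, 1, -5/4)
  row 0: subtract -9×row2 = (1, 0, 0, 3/4)
  row 1: subtract -3×row2 = (0, 1, 0, -3/4)
  row 3: subtract 20×row2 = (0, 0, 0, -1)
step 4: normalize row 3 (÷-1) = (0, 0, 0, 1)
  row 0: subtract 3/4×row3 = (1, 0, 0, 0)
  row 1: subtract -3/4×row3 = (0, 1, 0, 0)
  row 2: subtract -5/4×row3 = (0, 0, 1, 0)

rank = 4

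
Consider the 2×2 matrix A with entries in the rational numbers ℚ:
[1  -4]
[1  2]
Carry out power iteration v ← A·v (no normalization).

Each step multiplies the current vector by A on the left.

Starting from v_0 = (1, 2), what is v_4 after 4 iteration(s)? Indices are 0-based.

v_0 = (1, 2).
v_1 = A·v_0 = (-7, 5).
v_2 = A·v_1 = (-27, 3).
v_3 = A·v_2 = (-39, -21).
v_4 = A·v_3 = (45, -81).

v_4 = (45, -81)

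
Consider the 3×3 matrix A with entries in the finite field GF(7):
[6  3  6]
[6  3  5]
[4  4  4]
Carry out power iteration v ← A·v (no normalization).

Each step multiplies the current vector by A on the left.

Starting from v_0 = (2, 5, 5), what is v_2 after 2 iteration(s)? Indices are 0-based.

v_0 = (2, 5, 5).
v_1 = A·v_0 = (1, 3, 6).
v_2 = A·v_1 = (2, 3, 5).

v_2 = (2, 3, 5)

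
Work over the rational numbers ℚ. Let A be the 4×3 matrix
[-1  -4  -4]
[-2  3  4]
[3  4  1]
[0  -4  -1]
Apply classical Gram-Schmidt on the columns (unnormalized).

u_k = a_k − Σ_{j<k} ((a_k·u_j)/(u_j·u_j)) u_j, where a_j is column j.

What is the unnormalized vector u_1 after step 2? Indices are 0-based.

Step 1: u_0 = a_0 = (-1, -2, 3, 0).
Step 2: u_1 = a_1 − (5/7)·u_0 = (-23/7, 31/7, 13/7, -4).

u_1 = (-23/7, 31/7, 13/7, -4)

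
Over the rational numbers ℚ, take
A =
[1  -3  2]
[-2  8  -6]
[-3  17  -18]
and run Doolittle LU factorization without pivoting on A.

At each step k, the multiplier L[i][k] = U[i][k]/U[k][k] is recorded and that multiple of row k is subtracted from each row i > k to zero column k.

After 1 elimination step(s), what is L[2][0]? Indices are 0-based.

Step 1: pivot at (0,0) is 1.
  row1 ← row1 − (-2)·row0  ⇒  L[1][0]=-2, U row1=(0, 2, -2)
  row2 ← row2 − (-3)·row0  ⇒  L[2][0]=-3, U row2=(0, 8, -12)

L[2][0] = -3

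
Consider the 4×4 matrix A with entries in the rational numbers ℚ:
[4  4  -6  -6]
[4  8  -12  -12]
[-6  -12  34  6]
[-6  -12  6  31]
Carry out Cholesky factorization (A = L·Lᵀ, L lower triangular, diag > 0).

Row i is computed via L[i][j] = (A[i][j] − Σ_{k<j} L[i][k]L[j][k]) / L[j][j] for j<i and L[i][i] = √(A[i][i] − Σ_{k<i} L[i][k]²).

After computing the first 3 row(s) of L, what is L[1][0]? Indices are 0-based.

Step 1: L[0][0] = √(4) = 2.
  L[1][0] = (4) / L[0][0] = 2.
Step 2: L[1][1] = √(4) = 2.
  L[2][0] = (-6) / L[0][0] = -3.
  L[2][1] = (-6) / L[1][1] = -3.
Step 3: L[2][2] = √(16) = 4.

L[1][0] = 2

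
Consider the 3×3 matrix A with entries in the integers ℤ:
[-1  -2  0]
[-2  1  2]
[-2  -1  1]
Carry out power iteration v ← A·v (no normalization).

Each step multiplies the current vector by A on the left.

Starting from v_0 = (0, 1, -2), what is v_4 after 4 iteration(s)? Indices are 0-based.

v_4 = (24, -31, 2)

v_0 = (0, 1, -2).
v_1 = A·v_0 = (-2, -3, -3).
v_2 = A·v_1 = (8, -5, 4).
v_3 = A·v_2 = (2, -13, -7).
v_4 = A·v_3 = (24, -31, 2).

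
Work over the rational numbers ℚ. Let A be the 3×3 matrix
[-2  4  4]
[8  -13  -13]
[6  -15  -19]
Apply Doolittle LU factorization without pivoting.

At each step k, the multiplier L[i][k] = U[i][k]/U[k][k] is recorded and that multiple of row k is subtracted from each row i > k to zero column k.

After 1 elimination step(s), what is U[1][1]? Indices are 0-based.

Step 1: pivot at (0,0) is -2.
  row1 ← row1 − (-4)·row0  ⇒  L[1][0]=-4, U row1=(0, 3, 3)
  row2 ← row2 − (-3)·row0  ⇒  L[2][0]=-3, U row2=(0, -3, -7)

U[1][1] = 3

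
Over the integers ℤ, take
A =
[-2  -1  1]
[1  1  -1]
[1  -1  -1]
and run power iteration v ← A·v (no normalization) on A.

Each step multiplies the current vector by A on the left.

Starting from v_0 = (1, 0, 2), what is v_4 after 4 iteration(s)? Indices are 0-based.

v_0 = (1, 0, 2).
v_1 = A·v_0 = (0, -1, -1).
v_2 = A·v_1 = (0, 0, 2).
v_3 = A·v_2 = (2, -2, -2).
v_4 = A·v_3 = (-4, 2, 6).

v_4 = (-4, 2, 6)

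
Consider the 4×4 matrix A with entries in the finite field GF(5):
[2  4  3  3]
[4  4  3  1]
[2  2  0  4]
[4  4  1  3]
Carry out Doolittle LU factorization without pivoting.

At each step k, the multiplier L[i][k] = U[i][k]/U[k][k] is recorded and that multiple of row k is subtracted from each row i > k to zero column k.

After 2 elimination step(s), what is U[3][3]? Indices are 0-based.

U[3][3] = 2

Step 1: pivot at (0,0) is 2.
  row1 ← row1 − (2)·row0  ⇒  L[1][0]=2, U row1=(0, 1, 2, 0)
  row2 ← row2 − (1)·row0  ⇒  L[2][0]=1, U row2=(0, 3, 2, 1)
  row3 ← row3 − (2)·row0  ⇒  L[3][0]=2, U row3=(0, 1, 0, 2)
Step 2: pivot at (1,1) is 1.
  row2 ← row2 − (3)·row1  ⇒  L[2][1]=3, U row2=(0, 0, 1, 1)
  row3 ← row3 − (1)·row1  ⇒  L[3][1]=1, U row3=(0, 0, 3, 2)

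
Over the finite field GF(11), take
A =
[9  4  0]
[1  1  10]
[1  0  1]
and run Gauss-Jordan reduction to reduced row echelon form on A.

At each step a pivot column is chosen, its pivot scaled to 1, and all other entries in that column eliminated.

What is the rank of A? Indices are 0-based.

rank = 3

pivot(0,0)=9: scale R0 → (1, 9, 0)
  clear (1,0): R1 −= (1)R0 → (0, 3, 10)
  clear (2,0): R2 −= (1)R0 → (0, 2, 1)
pivot(1,1)=3: scale R1 → (0, 1, 7)
  clear (0,1): R0 −= (9)R1 → (1, 0, 3)
  clear (2,1): R2 −= (2)R1 → (0, 0, 9)
pivot(2,2)=9: scale R2 → (0, 0, 1)
  clear (0,2): R0 −= (3)R2 → (1, 0, 0)
  clear (1,2): R1 −= (7)R2 → (0, 1, 0)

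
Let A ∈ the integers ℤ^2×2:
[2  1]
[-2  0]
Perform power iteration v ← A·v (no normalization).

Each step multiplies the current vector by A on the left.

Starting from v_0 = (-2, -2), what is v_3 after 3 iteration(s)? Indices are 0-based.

v_0 = (-2, -2).
v_1 = A·v_0 = (-6, 4).
v_2 = A·v_1 = (-8, 12).
v_3 = A·v_2 = (-4, 16).

v_3 = (-4, 16)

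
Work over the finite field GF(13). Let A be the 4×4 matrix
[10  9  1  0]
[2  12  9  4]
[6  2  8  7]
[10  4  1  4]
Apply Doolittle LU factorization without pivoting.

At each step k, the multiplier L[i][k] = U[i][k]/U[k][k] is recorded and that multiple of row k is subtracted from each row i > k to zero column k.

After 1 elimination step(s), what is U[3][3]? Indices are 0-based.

[col 0] pivot 10
  R1 -= 8*R0 → (0, 5, 1, 4)  (L[1][0] := 8)
  R2 -= 11*R0 → (0, 7, 10, 7)  (L[2][0] := 11)
  R3 -= 1*R0 → (0, 8, 0, 4)  (L[3][0] := 1)

U[3][3] = 4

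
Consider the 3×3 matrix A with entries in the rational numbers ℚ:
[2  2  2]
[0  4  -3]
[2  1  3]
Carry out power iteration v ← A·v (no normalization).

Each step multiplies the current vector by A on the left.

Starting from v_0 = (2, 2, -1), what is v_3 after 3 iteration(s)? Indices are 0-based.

v_0 = (2, 2, -1).
v_1 = A·v_0 = (6, 11, 3).
v_2 = A·v_1 = (40, 35, 32).
v_3 = A·v_2 = (214, 44, 211).

v_3 = (214, 44, 211)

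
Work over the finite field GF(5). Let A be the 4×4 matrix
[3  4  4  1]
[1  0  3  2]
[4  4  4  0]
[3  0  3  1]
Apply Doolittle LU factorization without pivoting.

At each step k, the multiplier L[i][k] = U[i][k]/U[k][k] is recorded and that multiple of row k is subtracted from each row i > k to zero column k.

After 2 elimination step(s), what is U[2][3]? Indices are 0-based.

U[2][3] = 2

Step 1: pivot at (0,0) is 3.
  row1 ← row1 − (2)·row0  ⇒  L[1][0]=2, U row1=(0, 2, 0, 0)
  row2 ← row2 − (3)·row0  ⇒  L[2][0]=3, U row2=(0, 2, 2, 2)
  row3 ← row3 − (1)·row0  ⇒  L[3][0]=1, U row3=(0, 1, 4, 0)
Step 2: pivot at (1,1) is 2.
  row2 ← row2 − (1)·row1  ⇒  L[2][1]=1, U row2=(0, 0, 2, 2)
  row3 ← row3 − (3)·row1  ⇒  L[3][1]=3, U row3=(0, 0, 4, 0)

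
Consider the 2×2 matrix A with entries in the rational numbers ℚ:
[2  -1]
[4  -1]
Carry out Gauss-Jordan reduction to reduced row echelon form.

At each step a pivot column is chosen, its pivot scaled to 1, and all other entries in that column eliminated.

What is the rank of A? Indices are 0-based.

step 1: normalize row 0 (÷2) = (1, -1/2)
  row 1: subtract 4×row0 = (0, 1)
step 2: normalize row 1 (÷1) = (0, 1)
  row 0: subtract -1/2×row1 = (1, 0)

rank = 2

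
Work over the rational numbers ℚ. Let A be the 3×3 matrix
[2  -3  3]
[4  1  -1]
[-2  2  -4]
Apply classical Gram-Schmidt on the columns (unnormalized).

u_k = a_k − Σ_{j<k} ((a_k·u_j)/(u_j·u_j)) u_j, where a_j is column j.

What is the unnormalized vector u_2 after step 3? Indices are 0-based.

u_2 = (-14/15, -14/75, -98/75)

Step 1: u_0 = a_0 = (2, 4, -2).
Step 2: u_1 = a_1 − (-1/4)·u_0 = (-5/2, 2, 3/2).
Step 3: u_2 = a_2 − (5/12)·u_0 − (-31/25)·u_1 = (-14/15, -14/75, -98/75).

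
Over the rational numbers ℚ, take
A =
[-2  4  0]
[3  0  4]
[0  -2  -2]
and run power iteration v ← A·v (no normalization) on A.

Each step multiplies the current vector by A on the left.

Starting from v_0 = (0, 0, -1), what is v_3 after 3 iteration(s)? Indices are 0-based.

v_3 = (64, -32, -24)

v_0 = (0, 0, -1).
v_1 = A·v_0 = (0, -4, 2).
v_2 = A·v_1 = (-16, 8, 4).
v_3 = A·v_2 = (64, -32, -24).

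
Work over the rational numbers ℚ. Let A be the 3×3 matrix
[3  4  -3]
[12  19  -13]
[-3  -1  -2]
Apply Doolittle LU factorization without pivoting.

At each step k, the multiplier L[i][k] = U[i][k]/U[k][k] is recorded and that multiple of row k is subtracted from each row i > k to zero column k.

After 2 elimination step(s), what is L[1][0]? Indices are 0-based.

k=0: U[0][0]=3
  eliminate (1,0): mult=4, new row 1: (0, 3, -1); set L[1][0]=4
  eliminate (2,0): mult=-1, new row 2: (0, 3, -5); set L[2][0]=-1
k=1: U[1][1]=3
  eliminate (2,1): mult=1, new row 2: (0, 0, -4); set L[2][1]=1

L[1][0] = 4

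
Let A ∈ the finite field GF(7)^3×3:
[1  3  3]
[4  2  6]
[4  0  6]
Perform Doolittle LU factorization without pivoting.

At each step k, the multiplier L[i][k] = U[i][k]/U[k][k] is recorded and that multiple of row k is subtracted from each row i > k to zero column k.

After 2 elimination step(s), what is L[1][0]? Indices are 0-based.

[col 0] pivot 1
  R1 -= 4*R0 → (0, 4, 1)  (L[1][0] := 4)
  R2 -= 4*R0 → (0, 2, 1)  (L[2][0] := 4)
[col 1] pivot 4
  R2 -= 4*R1 → (0, 0, 4)  (L[2][1] := 4)

L[1][0] = 4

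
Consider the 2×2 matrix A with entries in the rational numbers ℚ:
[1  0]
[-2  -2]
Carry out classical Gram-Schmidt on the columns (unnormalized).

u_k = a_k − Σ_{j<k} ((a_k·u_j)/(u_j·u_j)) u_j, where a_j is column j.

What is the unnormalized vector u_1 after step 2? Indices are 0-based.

u_1 = (-4/5, -2/5)

Step 1: u_0 = a_0 = (1, -2).
Step 2: u_1 = a_1 − (4/5)·u_0 = (-4/5, -2/5).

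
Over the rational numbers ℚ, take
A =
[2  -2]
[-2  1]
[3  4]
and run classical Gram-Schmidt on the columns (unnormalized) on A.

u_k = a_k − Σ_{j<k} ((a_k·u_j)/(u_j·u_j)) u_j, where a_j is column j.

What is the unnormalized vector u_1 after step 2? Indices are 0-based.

Step 1: u_0 = a_0 = (2, -2, 3).
Step 2: u_1 = a_1 − (6/17)·u_0 = (-46/17, 29/17, 50/17).

u_1 = (-46/17, 29/17, 50/17)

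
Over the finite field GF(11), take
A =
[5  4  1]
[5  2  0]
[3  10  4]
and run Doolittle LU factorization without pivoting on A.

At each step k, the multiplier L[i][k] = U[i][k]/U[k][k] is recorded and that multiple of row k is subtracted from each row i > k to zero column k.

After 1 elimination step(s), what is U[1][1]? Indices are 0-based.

[col 0] pivot 5
  R1 -= 1*R0 → (0, 9, 10)  (L[1][0] := 1)
  R2 -= 5*R0 → (0, 1, 10)  (L[2][0] := 5)

U[1][1] = 9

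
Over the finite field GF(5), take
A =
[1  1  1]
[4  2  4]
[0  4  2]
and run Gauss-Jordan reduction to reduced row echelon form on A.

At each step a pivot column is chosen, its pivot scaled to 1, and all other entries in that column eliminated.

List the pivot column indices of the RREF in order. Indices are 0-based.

pivot(0,0)=1: scale R0 → (1, 1, 1)
  clear (1,0): R1 −= (4)R0 → (0, 3, 0)
pivot(1,1)=3: scale R1 → (0, 1, 0)
  clear (0,1): R0 −= (1)R1 → (1, 0, 1)
  clear (2,1): R2 −= (4)R1 → (0, 0, 2)
pivot(2,2)=2: scale R2 → (0, 0, 1)
  clear (0,2): R0 −= (1)R2 → (1, 0, 0)

pivot columns: 0, 1, 2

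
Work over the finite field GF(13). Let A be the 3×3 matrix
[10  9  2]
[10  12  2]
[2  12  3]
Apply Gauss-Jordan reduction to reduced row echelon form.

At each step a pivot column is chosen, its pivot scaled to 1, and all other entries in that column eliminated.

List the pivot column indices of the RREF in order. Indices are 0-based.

[1] R0 /= 10  ⇒  (1, 10, 8)
     R1 -= 10·R0  ⇒  (0, 3, 0)
     R2 -= 2·R0  ⇒  (0, 5, 0)
[2] R1 /= 3  ⇒  (0, 1, 0)
     R0 -= 10·R1  ⇒  (1, 0, 8)
     R2 -= 5·R1  ⇒  (0, 0, 0)
column 2 empty below row 2

pivot columns: 0, 1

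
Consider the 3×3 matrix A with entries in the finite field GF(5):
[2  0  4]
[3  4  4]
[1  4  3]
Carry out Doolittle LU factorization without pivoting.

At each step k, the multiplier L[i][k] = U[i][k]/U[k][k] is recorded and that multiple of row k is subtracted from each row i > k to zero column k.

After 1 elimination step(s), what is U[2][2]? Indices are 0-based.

[col 0] pivot 2
  R1 -= 4*R0 → (0, 4, 3)  (L[1][0] := 4)
  R2 -= 3*R0 → (0, 4, 1)  (L[2][0] := 3)

U[2][2] = 1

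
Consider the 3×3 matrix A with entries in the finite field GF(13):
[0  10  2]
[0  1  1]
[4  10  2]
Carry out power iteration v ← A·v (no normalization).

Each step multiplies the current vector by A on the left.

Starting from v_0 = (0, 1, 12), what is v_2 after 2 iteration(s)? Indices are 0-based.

v_0 = (0, 1, 12).
v_1 = A·v_0 = (8, 0, 8).
v_2 = A·v_1 = (3, 8, 9).

v_2 = (3, 8, 9)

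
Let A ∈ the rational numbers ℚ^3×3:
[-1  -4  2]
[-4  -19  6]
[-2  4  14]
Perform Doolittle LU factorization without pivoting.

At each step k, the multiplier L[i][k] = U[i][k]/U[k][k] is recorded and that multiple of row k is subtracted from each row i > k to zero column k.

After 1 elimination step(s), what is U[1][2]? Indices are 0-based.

k=0: U[0][0]=-1
  eliminate (1,0): mult=4, new row 1: (0, -3, -2); set L[1][0]=4
  eliminate (2,0): mult=2, new row 2: (0, 12, 10); set L[2][0]=2

U[1][2] = -2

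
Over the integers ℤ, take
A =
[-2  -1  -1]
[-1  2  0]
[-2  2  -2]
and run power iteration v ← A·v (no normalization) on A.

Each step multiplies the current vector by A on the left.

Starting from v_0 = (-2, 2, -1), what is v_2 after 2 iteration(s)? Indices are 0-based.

v_0 = (-2, 2, -1).
v_1 = A·v_0 = (3, 6, 10).
v_2 = A·v_1 = (-22, 9, -14).

v_2 = (-22, 9, -14)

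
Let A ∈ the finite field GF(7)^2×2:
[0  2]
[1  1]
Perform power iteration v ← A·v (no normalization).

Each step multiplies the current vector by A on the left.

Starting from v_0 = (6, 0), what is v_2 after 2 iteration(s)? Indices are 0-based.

v_2 = (5, 6)

v_0 = (6, 0).
v_1 = A·v_0 = (0, 6).
v_2 = A·v_1 = (5, 6).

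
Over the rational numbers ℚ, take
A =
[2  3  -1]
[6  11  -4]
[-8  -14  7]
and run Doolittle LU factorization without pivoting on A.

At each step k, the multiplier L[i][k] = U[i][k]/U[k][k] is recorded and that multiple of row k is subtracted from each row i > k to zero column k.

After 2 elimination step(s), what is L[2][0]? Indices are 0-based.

L[2][0] = -4

Step 1: pivot at (0,0) is 2.
  row1 ← row1 − (3)·row0  ⇒  L[1][0]=3, U row1=(0, 2, -1)
  row2 ← row2 − (-4)·row0  ⇒  L[2][0]=-4, U row2=(0, -2, 3)
Step 2: pivot at (1,1) is 2.
  row2 ← row2 − (-1)·row1  ⇒  L[2][1]=-1, U row2=(0, 0, 2)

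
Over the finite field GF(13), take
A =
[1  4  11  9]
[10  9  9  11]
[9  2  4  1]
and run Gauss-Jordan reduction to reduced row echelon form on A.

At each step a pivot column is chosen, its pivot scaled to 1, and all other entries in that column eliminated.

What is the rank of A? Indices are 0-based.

pivot(0,0)=1: scale R0 → (1, 4, 11, 9)
  clear (1,0): R1 −= (10)R0 → (0, 8, 3, 12)
  clear (2,0): R2 −= (9)R0 → (0, 5, 9, 11)
pivot(1,1)=8: scale R1 → (0, 1, 2, 8)
  clear (0,1): R0 −= (4)R1 → (1, 0, 3, 3)
  clear (2,1): R2 −= (5)R1 → (0, 0, 12, 10)
pivot(2,2)=12: scale R2 → (0, 0, 1, 3)
  clear (0,2): R0 −= (3)R2 → (1, 0, 0, 7)
  clear (1,2): R1 −= (2)R2 → (0, 1, 0, 2)

rank = 3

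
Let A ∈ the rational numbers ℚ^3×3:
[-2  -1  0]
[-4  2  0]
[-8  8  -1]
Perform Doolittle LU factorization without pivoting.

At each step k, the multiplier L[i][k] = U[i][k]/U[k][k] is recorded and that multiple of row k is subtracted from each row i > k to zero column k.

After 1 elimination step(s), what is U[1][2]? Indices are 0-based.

k=0: U[0][0]=-2
  eliminate (1,0): mult=2, new row 1: (0, 4, 0); set L[1][0]=2
  eliminate (2,0): mult=4, new row 2: (0, 12, -1); set L[2][0]=4

U[1][2] = 0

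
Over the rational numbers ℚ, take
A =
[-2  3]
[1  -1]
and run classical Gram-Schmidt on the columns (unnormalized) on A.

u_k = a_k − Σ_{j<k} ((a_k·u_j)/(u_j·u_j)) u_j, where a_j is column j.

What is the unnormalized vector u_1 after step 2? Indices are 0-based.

u_1 = (1/5, 2/5)

Step 1: u_0 = a_0 = (-2, 1).
Step 2: u_1 = a_1 − (-7/5)·u_0 = (1/5, 2/5).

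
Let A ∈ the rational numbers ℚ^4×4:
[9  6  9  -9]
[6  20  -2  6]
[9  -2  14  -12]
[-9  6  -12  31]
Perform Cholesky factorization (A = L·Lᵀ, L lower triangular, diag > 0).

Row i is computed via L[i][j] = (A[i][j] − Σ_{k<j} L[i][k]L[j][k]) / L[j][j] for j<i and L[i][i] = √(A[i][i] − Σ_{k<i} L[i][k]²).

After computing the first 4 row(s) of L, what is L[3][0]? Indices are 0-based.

Step 1: L[0][0] = √(9) = 3.
  L[1][0] = (6) / L[0][0] = 2.
Step 2: L[1][1] = √(16) = 4.
  L[2][0] = (9) / L[0][0] = 3.
  L[2][1] = (-8) / L[1][1] = -2.
Step 3: L[2][2] = √(1) = 1.
  L[3][0] = (-9) / L[0][0] = -3.
  L[3][1] = (12) / L[1][1] = 3.
  L[3][2] = (3) / L[2][2] = 3.
Step 4: L[3][3] = √(4) = 2.

L[3][0] = -3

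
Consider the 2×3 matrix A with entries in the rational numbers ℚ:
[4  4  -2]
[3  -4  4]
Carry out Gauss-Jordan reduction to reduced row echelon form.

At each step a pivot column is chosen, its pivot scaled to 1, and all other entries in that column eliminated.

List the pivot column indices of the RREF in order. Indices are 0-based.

step 1: normalize row 0 (÷4) = (1, 1, -1/2)
  row 1: subtract 3×row0 = (0, -7, 11/2)
step 2: normalize row 1 (÷-7) = (0, 1, -11/14)
  row 0: subtract 1×row1 = (1, 0, 2/7)

pivot columns: 0, 1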